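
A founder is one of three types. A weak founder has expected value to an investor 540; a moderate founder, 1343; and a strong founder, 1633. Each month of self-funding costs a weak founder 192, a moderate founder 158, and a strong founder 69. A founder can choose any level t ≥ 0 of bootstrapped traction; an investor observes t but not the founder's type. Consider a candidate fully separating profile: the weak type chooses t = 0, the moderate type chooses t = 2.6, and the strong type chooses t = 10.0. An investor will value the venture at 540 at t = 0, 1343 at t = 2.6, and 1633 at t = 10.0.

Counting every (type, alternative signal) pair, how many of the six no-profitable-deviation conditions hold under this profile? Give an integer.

4

Moderate (own payoff 1343 − 158×2.6 = 932.2): to t=0 gives 540 → no gain ✓; to t=10.0 gives 1633 − 158×10.0 = 53 → no gain ✓.
Strong (own payoff 1633 − 69×10.0 = 943): to t=0 gives 540 → no gain ✓; to t=2.6 gives 1343 − 69×2.6 = 1163.6 → profitable ✗.
Weak (own payoff 540): to t=2.6 gives 1343 − 192×2.6 = 843.8 → profitable ✗; to t=10.0 gives 1633 − 192×10.0 = -287 → no gain ✓.
4 of the 6 constraints hold; not an equilibrium.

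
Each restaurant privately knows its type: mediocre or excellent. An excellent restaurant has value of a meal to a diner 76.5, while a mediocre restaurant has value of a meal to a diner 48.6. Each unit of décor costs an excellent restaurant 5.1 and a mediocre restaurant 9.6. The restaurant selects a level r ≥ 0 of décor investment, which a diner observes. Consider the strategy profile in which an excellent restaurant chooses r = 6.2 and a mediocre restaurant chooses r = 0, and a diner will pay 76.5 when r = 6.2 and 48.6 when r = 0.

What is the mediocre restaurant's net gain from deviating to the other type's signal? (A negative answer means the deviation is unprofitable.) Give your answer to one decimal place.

Playing r = 0 the mediocre restaurant receives 48.6.
Deviating to r = 6.2 brings payment 76.5 at cost 9.6 × 6.2 = 59.52, netting 16.98.
Gain from deviating: 16.98 − 48.6 = -31.62, i.e. -31.6 to one decimal place.
The gain is negative, so the mediocre type's incentive-compatibility constraint is satisfied.

-31.6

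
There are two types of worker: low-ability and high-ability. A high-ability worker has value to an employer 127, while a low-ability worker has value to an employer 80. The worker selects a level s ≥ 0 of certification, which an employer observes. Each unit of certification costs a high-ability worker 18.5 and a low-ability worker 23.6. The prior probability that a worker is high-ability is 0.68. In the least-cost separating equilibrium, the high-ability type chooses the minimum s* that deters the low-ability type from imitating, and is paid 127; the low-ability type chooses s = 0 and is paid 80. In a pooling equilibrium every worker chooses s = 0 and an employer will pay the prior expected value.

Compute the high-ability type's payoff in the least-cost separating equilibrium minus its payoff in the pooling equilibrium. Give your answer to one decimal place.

-21.8

Least-cost separating signal: s* solves 80 = 127 − 23.6·s*, so s* = (127 − 80)/23.6 ≈ 1.9915.
High-ability type's separating payoff: 127 − 18.5 × s* = 127 − 18.5 × (127 − 80)/23.6 = 127 − 869.5/23.6 ≈ 90.157.
Pooling payoff: 0.68 × 127 + 0.32 × 80 = 111.96.
Difference: 90.157 − 111.96 = -21.803, i.e. -21.8 to one decimal place.
The high-ability type would prefer the pooling outcome.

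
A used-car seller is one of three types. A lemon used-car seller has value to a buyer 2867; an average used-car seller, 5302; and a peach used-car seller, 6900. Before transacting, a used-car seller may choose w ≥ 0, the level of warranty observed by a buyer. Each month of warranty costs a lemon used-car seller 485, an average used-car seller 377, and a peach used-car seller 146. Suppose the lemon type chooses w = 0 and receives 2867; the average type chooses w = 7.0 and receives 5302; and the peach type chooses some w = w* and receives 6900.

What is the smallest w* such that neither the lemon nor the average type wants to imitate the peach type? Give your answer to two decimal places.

Average type (on-path payoff 5302 − 377×7.0 = 2663) won't mimic when 2663 ≥ 6900 − 377·w*, i.e. w* ≥ 11.24.
Lemon type (on-path payoff 2867) won't mimic when 2867 ≥ 6900 − 485·w*, i.e. w* ≥ 8.32.
Both must hold, so w* = max(8.32, 11.24) = 11.24. The average type's constraint binds.

11.24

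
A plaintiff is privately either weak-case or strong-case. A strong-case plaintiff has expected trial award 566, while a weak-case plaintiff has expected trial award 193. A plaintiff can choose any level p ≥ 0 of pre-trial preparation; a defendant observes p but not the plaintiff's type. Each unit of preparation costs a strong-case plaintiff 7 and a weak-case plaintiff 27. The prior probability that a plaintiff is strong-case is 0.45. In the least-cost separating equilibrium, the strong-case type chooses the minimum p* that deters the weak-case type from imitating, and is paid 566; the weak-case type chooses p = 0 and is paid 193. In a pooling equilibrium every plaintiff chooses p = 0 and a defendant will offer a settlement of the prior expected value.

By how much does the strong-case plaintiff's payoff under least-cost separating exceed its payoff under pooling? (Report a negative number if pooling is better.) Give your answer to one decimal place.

Least-cost separating signal: p* solves 193 = 566 − 27·p*, so p* = (566 − 193)/27 ≈ 13.8148.
Strong-case type's separating payoff: 566 − 7 × p* = 566 − 7 × (566 − 193)/27 = 566 − 2611/27 ≈ 469.296.
Pooling payoff: 0.45 × 566 + 0.55 × 193 = 360.85.
Difference: 469.296 − 360.85 = 108.446, i.e. 108.4 to one decimal place.
The strong-case type prefers to separate.

108.4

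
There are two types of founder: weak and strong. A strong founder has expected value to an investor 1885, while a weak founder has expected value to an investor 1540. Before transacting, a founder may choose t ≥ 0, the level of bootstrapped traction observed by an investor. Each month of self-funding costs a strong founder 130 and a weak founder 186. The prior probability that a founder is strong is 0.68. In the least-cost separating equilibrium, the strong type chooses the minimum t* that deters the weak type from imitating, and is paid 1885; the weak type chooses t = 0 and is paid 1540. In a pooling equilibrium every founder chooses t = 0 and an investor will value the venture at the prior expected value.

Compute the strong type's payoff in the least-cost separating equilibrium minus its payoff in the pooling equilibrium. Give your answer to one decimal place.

-130.7

Least-cost separating signal: t* solves 1540 = 1885 − 186·t*, so t* = (1885 − 1540)/186 ≈ 1.8548.
Strong type's separating payoff: 1885 − 130 × t* = 1885 − 130 × (1885 − 1540)/186 = 1885 − 44850/186 ≈ 1643.871.
Pooling payoff: 0.68 × 1885 + 0.32 × 1540 = 1774.6.
Difference: 1643.871 − 1774.6 = -130.729, i.e. -130.7 to one decimal place.
The strong type would prefer the pooling outcome.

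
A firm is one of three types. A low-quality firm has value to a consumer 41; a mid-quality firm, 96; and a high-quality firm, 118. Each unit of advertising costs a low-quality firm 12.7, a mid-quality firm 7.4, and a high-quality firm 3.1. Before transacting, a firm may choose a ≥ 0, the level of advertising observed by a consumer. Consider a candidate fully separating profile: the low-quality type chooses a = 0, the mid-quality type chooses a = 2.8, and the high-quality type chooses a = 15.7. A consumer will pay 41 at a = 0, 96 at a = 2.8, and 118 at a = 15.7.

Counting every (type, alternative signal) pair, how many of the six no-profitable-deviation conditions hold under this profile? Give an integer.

High-quality (own payoff 118 − 3.1×15.7 = 69.33): to a=0 gives 41 → no gain ✓; to a=2.8 gives 96 − 3.1×2.8 = 87.32 → profitable ✗.
Low-quality (own payoff 41): to a=2.8 gives 96 − 12.7×2.8 = 60.44 → profitable ✗; to a=15.7 gives 118 − 12.7×15.7 = -81.39 → no gain ✓.
Mid-quality (own payoff 96 − 7.4×2.8 = 75.28): to a=0 gives 41 → no gain ✓; to a=15.7 gives 118 − 7.4×15.7 = 1.82 → no gain ✓.
4 of the 6 constraints hold; not an equilibrium.

4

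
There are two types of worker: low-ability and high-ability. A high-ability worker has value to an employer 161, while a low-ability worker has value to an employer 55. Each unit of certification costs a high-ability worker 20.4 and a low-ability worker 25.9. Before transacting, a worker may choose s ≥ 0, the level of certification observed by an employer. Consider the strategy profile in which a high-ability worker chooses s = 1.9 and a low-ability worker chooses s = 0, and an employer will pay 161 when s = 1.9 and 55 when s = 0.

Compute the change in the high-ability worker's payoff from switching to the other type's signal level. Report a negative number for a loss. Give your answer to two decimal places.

Playing s = 1.9 the high-ability worker receives 161 − 20.4 × 1.9 = 122.24.
Deviating to s = 0 yields 55 instead.
Gain from deviating: 55 − 122.24 = -67.24.
The gain is negative, so the high-ability type's incentive-compatibility constraint is satisfied.

-67.24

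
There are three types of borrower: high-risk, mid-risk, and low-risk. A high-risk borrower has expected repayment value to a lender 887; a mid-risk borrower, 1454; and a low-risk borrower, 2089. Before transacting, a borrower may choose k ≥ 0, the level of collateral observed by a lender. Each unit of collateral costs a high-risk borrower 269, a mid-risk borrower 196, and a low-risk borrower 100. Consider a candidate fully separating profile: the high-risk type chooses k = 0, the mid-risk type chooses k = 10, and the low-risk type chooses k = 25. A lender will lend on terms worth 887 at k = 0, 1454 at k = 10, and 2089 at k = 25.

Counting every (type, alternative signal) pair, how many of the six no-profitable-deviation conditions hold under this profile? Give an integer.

3

Mid-risk (own payoff 1454 − 196×10 = -506): to k=0 gives 887 → profitable ✗; to k=25 gives 2089 − 196×25 = -2811 → no gain ✓.
Low-risk (own payoff 2089 − 100×25 = -411): to k=0 gives 887 → profitable ✗; to k=10 gives 1454 − 100×10 = 454 → profitable ✗.
High-risk (own payoff 887): to k=10 gives 1454 − 269×10 = -1236 → no gain ✓; to k=25 gives 2089 − 269×25 = -4636 → no gain ✓.
3 of the 6 constraints hold; not an equilibrium.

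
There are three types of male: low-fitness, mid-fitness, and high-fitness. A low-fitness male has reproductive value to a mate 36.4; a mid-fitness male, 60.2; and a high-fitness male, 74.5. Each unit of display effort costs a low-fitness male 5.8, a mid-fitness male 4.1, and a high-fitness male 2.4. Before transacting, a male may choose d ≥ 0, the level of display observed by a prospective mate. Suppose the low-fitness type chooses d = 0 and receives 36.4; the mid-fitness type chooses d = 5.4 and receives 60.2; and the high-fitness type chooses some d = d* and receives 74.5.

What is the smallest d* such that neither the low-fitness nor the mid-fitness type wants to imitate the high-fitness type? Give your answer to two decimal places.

Mid-fitness type (on-path payoff 60.2 − 4.1×5.4 = 38.06) won't mimic when 38.06 ≥ 74.5 − 4.1·d*, i.e. d* ≥ 8.89.
Low-fitness type (on-path payoff 36.4) won't mimic when 36.4 ≥ 74.5 − 5.8·d*, i.e. d* ≥ 6.57.
Both must hold, so d* = max(6.57, 8.89) = 8.89. The mid-fitness type's constraint binds.

8.89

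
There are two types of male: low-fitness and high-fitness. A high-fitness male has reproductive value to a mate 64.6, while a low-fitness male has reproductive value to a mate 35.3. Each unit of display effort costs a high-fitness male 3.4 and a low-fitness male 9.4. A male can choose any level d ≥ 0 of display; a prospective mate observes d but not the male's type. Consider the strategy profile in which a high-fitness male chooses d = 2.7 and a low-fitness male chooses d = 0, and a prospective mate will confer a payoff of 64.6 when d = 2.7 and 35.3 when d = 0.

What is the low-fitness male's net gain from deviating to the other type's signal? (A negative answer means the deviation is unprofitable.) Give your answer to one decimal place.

3.9

Playing d = 0 the low-fitness male receives 35.3.
Deviating to d = 2.7 brings payment 64.6 at cost 9.4 × 2.7 = 25.38, netting 39.22.
Gain from deviating: 39.22 − 35.3 = 3.92, i.e. 3.9 to one decimal place.
The gain is positive, so the low-fitness type's incentive-compatibility constraint is violated — this profile is not a separating equilibrium.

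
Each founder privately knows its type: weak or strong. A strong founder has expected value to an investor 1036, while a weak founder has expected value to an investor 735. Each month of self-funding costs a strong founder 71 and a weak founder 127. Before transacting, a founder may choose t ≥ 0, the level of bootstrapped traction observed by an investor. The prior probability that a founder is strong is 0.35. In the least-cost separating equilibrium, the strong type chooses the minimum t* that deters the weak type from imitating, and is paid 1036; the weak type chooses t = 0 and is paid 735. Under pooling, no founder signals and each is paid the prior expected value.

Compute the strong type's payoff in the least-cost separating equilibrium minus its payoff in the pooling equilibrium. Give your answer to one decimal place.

Least-cost separating signal: t* solves 735 = 1036 − 127·t*, so t* = (1036 − 735)/127 ≈ 2.3701.
Strong type's separating payoff: 1036 − 71 × t* = 1036 − 71 × (1036 − 735)/127 = 1036 − 21371/127 ≈ 867.724.
Pooling payoff: 0.35 × 1036 + 0.65 × 735 = 840.35.
Difference: 867.724 − 840.35 = 27.374, i.e. 27.4 to one decimal place.
The strong type prefers to separate.

27.4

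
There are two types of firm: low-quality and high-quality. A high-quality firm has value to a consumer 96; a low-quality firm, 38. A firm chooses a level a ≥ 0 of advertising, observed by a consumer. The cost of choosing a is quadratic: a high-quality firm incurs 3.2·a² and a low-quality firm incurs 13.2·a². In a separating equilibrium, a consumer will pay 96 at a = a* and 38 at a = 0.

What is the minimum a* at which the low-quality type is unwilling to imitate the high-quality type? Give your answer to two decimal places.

2.10

The low-quality type at a = 0 receives 38; imitating at a* yields 96 − 13.2·a*².
Indifference: 38 = 96 − 13.2·a*², so a*² = (96 − 38) / 13.2 ≈ 4.3939.
a* = √4.3939 ≈ 2.10.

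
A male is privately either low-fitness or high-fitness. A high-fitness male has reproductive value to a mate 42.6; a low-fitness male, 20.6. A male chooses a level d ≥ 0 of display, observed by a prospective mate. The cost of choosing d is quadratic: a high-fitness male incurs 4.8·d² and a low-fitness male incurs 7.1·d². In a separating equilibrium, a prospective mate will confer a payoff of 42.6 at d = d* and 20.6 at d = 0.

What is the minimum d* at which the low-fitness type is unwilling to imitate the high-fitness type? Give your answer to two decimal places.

1.76

The low-fitness type at d = 0 receives 20.6; imitating at d* yields 42.6 − 7.1·d*².
Indifference: 20.6 = 42.6 − 7.1·d*², so d*² = (42.6 − 20.6) / 7.1 ≈ 3.0986.
d* = √3.0986 ≈ 1.76.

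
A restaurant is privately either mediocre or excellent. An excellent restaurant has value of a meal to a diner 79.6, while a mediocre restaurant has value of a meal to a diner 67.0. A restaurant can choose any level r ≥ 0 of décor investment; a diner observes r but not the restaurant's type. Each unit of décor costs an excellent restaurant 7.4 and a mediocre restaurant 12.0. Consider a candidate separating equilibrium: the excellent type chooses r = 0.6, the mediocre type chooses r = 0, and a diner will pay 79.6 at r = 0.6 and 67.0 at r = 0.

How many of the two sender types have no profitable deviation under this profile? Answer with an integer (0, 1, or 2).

Excellent type: signal → 79.6 − 7.4 × 0.6 = 75.16; deviate to 0 → 67.0. IC holds (75.16 ≥ 67.0).
Mediocre type: stay at 0 → 67.0; mimic → 79.6 − 12.0 × 0.6 = 72.4. IC fails (67.0 < 72.4).
1 of 2 constraints hold, so this profile is not an equilibrium.

1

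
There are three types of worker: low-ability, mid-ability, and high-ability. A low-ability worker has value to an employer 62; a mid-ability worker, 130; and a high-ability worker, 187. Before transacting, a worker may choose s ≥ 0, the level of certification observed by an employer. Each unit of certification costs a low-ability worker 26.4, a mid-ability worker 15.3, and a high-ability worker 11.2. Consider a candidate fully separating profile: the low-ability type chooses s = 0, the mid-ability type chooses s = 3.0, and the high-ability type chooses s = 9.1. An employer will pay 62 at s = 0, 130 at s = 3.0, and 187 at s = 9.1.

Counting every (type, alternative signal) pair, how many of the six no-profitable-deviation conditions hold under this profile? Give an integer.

5

Low-ability (own payoff 62): to s=3.0 gives 130 − 26.4×3.0 = 50.8 → no gain ✓; to s=9.1 gives 187 − 26.4×9.1 = -53.24 → no gain ✓.
Mid-ability (own payoff 130 − 15.3×3.0 = 84.1): to s=0 gives 62 → no gain ✓; to s=9.1 gives 187 − 15.3×9.1 = 47.77 → no gain ✓.
High-ability (own payoff 187 − 11.2×9.1 = 85.08): to s=0 gives 62 → no gain ✓; to s=3.0 gives 130 − 11.2×3.0 = 96.4 → profitable ✗.
5 of the 6 constraints hold; not an equilibrium.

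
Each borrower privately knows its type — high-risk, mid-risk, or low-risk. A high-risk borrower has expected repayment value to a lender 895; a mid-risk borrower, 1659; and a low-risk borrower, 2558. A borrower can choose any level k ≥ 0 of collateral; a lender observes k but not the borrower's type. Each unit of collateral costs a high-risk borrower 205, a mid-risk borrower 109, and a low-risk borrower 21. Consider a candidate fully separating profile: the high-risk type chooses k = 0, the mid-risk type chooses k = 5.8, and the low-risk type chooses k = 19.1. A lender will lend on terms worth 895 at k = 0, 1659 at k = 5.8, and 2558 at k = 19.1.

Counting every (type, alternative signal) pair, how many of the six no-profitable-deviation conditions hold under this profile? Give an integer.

Mid-risk (own payoff 1659 − 109×5.8 = 1026.8): to k=0 gives 895 → no gain ✓; to k=19.1 gives 2558 − 109×19.1 = 476.1 → no gain ✓.
Low-risk (own payoff 2558 − 21×19.1 = 2156.9): to k=0 gives 895 → no gain ✓; to k=5.8 gives 1659 − 21×5.8 = 1537.2 → no gain ✓.
High-risk (own payoff 895): to k=5.8 gives 1659 − 205×5.8 = 470 → no gain ✓; to k=19.1 gives 2558 − 205×19.1 = -1357.5 → no gain ✓.
6 of the 6 constraints hold; this profile is a separating equilibrium.

6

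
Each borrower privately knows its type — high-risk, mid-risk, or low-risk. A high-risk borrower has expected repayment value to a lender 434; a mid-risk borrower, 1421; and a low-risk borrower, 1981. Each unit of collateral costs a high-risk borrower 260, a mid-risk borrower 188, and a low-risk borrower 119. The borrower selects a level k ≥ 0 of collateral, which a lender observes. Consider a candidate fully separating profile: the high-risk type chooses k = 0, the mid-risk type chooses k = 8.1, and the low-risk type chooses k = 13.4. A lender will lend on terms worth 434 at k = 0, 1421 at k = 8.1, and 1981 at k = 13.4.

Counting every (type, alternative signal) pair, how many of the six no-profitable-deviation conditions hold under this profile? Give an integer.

High-risk (own payoff 434): to k=8.1 gives 1421 − 260×8.1 = -685 → no gain ✓; to k=13.4 gives 1981 − 260×13.4 = -1503 → no gain ✓.
Mid-risk (own payoff 1421 − 188×8.1 = -101.8): to k=0 gives 434 → profitable ✗; to k=13.4 gives 1981 − 188×13.4 = -538.2 → no gain ✓.
Low-risk (own payoff 1981 − 119×13.4 = 386.4): to k=0 gives 434 → profitable ✗; to k=8.1 gives 1421 − 119×8.1 = 457.1 → profitable ✗.
3 of the 6 constraints hold; not an equilibrium.

3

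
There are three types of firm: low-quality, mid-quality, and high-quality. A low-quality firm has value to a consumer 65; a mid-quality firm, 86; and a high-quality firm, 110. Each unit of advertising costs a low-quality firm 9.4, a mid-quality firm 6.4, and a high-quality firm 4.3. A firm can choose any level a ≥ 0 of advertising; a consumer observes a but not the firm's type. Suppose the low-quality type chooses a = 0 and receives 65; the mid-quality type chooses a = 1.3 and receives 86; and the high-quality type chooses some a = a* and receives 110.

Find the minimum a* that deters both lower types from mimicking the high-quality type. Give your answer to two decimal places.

5.05

Mid-quality type (on-path payoff 86 − 6.4×1.3 = 77.68) won't mimic when 77.68 ≥ 110 − 6.4·a*, i.e. a* ≥ 5.05.
Low-quality type (on-path payoff 65) won't mimic when 65 ≥ 110 − 9.4·a*, i.e. a* ≥ 4.79.
Both must hold, so a* = max(4.79, 5.05) = 5.05. The mid-quality type's constraint binds.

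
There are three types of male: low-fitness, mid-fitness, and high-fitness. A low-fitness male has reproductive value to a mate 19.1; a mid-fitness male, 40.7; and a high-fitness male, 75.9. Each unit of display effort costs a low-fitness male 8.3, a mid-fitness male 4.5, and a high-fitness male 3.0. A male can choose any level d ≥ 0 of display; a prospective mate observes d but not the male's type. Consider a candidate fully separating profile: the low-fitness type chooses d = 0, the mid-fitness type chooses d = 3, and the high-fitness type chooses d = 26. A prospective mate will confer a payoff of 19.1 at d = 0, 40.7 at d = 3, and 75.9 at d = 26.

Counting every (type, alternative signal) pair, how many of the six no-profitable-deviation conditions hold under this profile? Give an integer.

4

High-fitness (own payoff 75.9 − 3.0×26 = -2.1): to d=0 gives 19.1 → profitable ✗; to d=3 gives 40.7 − 3.0×3 = 31.7 → profitable ✗.
Mid-fitness (own payoff 40.7 − 4.5×3 = 27.2): to d=0 gives 19.1 → no gain ✓; to d=26 gives 75.9 − 4.5×26 = -41.1 → no gain ✓.
Low-fitness (own payoff 19.1): to d=3 gives 40.7 − 8.3×3 = 15.8 → no gain ✓; to d=26 gives 75.9 − 8.3×26 = -139.9 → no gain ✓.
4 of the 6 constraints hold; not an equilibrium.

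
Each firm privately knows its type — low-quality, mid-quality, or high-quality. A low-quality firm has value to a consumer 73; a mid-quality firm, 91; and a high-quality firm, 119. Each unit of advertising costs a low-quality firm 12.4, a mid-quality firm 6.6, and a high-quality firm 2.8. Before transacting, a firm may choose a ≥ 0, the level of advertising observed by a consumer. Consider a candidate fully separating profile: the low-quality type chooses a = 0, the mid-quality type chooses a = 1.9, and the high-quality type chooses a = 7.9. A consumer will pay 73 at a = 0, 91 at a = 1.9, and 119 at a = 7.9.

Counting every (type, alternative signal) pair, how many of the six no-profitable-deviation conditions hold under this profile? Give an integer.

6

High-quality (own payoff 119 − 2.8×7.9 = 96.88): to a=0 gives 73 → no gain ✓; to a=1.9 gives 91 − 2.8×1.9 = 85.68 → no gain ✓.
Mid-quality (own payoff 91 − 6.6×1.9 = 78.46): to a=0 gives 73 → no gain ✓; to a=7.9 gives 119 − 6.6×7.9 = 66.86 → no gain ✓.
Low-quality (own payoff 73): to a=1.9 gives 91 − 12.4×1.9 = 67.44 → no gain ✓; to a=7.9 gives 119 − 12.4×7.9 = 21.04 → no gain ✓.
6 of the 6 constraints hold; this profile is a separating equilibrium.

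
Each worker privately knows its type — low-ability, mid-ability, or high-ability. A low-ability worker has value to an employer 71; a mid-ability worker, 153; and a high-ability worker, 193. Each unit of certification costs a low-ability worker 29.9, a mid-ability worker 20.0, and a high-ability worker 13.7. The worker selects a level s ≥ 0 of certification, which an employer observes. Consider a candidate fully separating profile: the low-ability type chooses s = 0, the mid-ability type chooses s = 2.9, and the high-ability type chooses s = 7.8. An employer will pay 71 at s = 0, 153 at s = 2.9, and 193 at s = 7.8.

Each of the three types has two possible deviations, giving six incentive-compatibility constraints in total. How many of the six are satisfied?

5

Low-ability (own payoff 71): to s=2.9 gives 153 − 29.9×2.9 = 66.29 → no gain ✓; to s=7.8 gives 193 − 29.9×7.8 = -40.22 → no gain ✓.
High-ability (own payoff 193 − 13.7×7.8 = 86.14): to s=0 gives 71 → no gain ✓; to s=2.9 gives 153 − 13.7×2.9 = 113.27 → profitable ✗.
Mid-ability (own payoff 153 − 20.0×2.9 = 95): to s=0 gives 71 → no gain ✓; to s=7.8 gives 193 − 20.0×7.8 = 37 → no gain ✓.
5 of the 6 constraints hold; not an equilibrium.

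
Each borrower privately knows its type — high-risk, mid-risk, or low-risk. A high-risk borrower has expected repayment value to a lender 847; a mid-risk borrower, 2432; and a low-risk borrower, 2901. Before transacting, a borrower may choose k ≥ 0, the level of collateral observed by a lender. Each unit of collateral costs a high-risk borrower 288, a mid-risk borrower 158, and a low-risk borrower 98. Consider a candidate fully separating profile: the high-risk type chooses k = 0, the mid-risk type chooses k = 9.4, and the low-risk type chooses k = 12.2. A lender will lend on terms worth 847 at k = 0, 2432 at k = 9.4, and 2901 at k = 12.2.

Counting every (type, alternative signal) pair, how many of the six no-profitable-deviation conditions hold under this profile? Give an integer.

5

High-risk (own payoff 847): to k=9.4 gives 2432 − 288×9.4 = -275.2 → no gain ✓; to k=12.2 gives 2901 − 288×12.2 = -612.6 → no gain ✓.
Mid-risk (own payoff 2432 − 158×9.4 = 946.8): to k=0 gives 847 → no gain ✓; to k=12.2 gives 2901 − 158×12.2 = 973.4 → profitable ✗.
Low-risk (own payoff 2901 − 98×12.2 = 1705.4): to k=0 gives 847 → no gain ✓; to k=9.4 gives 2432 − 98×9.4 = 1510.8 → no gain ✓.
5 of the 6 constraints hold; not an equilibrium.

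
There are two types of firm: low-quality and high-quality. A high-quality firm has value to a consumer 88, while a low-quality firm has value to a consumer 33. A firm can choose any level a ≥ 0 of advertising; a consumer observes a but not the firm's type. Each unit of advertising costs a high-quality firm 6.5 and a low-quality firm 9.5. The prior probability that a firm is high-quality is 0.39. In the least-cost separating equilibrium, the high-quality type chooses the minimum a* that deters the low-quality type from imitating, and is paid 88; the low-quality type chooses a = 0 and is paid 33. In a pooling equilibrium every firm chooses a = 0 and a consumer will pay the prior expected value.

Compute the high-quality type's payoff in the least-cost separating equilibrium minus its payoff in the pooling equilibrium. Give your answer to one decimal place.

-4.1

Least-cost separating signal: a* solves 33 = 88 − 9.5·a*, so a* = (88 − 33)/9.5 ≈ 5.7895.
High-quality type's separating payoff: 88 − 6.5 × a* = 88 − 6.5 × (88 − 33)/9.5 = 88 − 357.5/9.5 ≈ 50.368.
Pooling payoff: 0.39 × 88 + 0.61 × 33 = 54.45.
Difference: 50.368 − 54.45 = -4.082, i.e. -4.1 to one decimal place.
The high-quality type would prefer the pooling outcome.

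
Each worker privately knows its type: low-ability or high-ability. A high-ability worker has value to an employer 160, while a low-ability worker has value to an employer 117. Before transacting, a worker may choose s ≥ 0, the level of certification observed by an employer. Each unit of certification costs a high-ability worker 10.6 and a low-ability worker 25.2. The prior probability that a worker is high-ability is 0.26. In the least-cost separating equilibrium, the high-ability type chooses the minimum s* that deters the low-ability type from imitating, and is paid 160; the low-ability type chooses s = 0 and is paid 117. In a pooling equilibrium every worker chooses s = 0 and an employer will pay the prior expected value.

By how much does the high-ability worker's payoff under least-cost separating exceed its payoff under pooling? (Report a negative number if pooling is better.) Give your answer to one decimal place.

Least-cost separating signal: s* solves 117 = 160 − 25.2·s*, so s* = (160 − 117)/25.2 ≈ 1.7063.
High-ability type's separating payoff: 160 − 10.6 × s* = 160 − 10.6 × (160 − 117)/25.2 = 160 − 455.8/25.2 ≈ 141.913.
Pooling payoff: 0.26 × 160 + 0.74 × 117 = 128.18.
Difference: 141.913 − 128.18 = 13.733, i.e. 13.7 to one decimal place.
The high-ability type prefers to separate.

13.7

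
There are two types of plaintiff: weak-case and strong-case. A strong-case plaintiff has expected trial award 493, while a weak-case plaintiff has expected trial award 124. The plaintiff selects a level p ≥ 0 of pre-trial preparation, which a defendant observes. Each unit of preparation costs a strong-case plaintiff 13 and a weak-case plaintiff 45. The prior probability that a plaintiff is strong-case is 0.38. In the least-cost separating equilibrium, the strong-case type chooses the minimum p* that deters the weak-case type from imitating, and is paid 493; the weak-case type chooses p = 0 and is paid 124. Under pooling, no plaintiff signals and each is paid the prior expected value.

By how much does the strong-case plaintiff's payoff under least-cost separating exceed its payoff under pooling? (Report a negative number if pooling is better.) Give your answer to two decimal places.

Least-cost separating signal: p* solves 124 = 493 − 45·p*, so p* = (493 − 124)/45 = 8.2.
Strong-case type's separating payoff: 493 − 13 × p* = 493 − 13 × (493 − 124)/45 = 493 − 4797/45 = 386.4.
Pooling payoff: 0.38 × 493 + 0.62 × 124 = 264.22.
Difference: 386.4 − 264.22 = 122.18.
The strong-case type prefers to separate.

122.18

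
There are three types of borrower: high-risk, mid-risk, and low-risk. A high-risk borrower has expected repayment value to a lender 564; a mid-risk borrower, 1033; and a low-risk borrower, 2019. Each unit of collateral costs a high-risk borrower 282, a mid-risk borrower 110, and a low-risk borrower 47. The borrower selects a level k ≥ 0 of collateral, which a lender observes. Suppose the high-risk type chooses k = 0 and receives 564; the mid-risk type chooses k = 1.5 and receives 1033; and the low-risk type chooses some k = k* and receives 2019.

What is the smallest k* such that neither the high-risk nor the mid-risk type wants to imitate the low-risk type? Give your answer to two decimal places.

10.46

High-risk type (on-path payoff 564) won't mimic when 564 ≥ 2019 − 282·k*, i.e. k* ≥ 5.16.
Mid-risk type (on-path payoff 1033 − 110×1.5 = 868) won't mimic when 868 ≥ 2019 − 110·k*, i.e. k* ≥ 10.46.
Both must hold, so k* = max(5.16, 10.46) = 10.46. The mid-risk type's constraint binds.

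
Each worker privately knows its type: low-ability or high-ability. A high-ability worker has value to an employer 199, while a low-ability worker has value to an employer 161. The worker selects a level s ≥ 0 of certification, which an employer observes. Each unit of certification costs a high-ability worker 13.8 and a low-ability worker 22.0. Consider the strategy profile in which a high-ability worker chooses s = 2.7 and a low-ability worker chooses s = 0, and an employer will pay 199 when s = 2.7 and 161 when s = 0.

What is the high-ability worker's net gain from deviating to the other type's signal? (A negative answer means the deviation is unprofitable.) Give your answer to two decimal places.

-0.74

Playing s = 2.7 the high-ability worker receives 199 − 13.8 × 2.7 = 161.74.
Deviating to s = 0 yields 161 instead.
Gain from deviating: 161 − 161.74 = -0.74.
The gain is negative, so the high-ability type's incentive-compatibility constraint is satisfied.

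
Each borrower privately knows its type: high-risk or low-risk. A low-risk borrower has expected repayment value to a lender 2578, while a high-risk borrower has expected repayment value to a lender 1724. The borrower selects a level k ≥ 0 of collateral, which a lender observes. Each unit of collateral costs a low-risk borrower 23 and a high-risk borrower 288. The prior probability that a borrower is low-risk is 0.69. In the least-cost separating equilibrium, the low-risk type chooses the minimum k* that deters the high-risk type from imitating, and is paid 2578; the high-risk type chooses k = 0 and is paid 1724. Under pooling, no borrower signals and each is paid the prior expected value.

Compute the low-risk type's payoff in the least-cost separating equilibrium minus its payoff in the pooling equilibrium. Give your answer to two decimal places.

Least-cost separating signal: k* solves 1724 = 2578 − 288·k*, so k* = (2578 − 1724)/288 ≈ 2.9653.
Low-risk type's separating payoff: 2578 − 23 × k* = 2578 − 23 × (2578 − 1724)/288 = 2578 − 19642/288 ≈ 2509.7986.
Pooling payoff: 0.69 × 2578 + 0.31 × 1724 = 2313.26.
Difference: 2509.7986 − 2313.26 = 196.5386, i.e. 196.54 to two decimal places.
The low-risk type prefers to separate.

196.54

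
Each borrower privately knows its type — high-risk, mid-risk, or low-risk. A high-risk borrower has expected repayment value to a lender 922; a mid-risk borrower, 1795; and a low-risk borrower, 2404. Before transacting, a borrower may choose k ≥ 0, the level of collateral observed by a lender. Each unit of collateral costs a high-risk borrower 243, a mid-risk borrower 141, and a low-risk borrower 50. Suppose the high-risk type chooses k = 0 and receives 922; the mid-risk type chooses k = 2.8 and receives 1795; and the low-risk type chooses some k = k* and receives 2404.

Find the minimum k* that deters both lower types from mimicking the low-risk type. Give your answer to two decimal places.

High-risk type (on-path payoff 922) won't mimic when 922 ≥ 2404 − 243·k*, i.e. k* ≥ 6.10.
Mid-risk type (on-path payoff 1795 − 141×2.8 = 1400.2) won't mimic when 1400.2 ≥ 2404 − 141·k*, i.e. k* ≥ 7.12.
Both must hold, so k* = max(6.10, 7.12) = 7.12. The mid-risk type's constraint binds.

7.12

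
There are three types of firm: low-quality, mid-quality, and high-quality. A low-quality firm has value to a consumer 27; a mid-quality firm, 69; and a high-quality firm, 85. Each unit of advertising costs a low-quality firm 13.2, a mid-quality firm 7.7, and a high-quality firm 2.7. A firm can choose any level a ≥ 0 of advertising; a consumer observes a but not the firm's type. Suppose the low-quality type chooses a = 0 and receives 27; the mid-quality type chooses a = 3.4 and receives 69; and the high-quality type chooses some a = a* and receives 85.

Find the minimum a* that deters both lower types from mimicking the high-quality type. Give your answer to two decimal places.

Low-quality type (on-path payoff 27) won't mimic when 27 ≥ 85 − 13.2·a*, i.e. a* ≥ 4.39.
Mid-quality type (on-path payoff 69 − 7.7×3.4 = 42.82) won't mimic when 42.82 ≥ 85 − 7.7·a*, i.e. a* ≥ 5.48.
Both must hold, so a* = max(4.39, 5.48) = 5.48. The mid-quality type's constraint binds.

5.48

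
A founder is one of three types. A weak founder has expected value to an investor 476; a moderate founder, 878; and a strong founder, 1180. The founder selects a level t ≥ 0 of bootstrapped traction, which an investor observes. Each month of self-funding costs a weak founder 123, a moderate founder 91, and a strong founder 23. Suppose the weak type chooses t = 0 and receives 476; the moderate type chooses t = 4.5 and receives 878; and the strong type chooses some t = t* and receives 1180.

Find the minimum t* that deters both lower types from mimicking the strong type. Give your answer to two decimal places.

Weak type (on-path payoff 476) won't mimic when 476 ≥ 1180 − 123·t*, i.e. t* ≥ 5.72.
Moderate type (on-path payoff 878 − 91×4.5 = 468.5) won't mimic when 468.5 ≥ 1180 − 91·t*, i.e. t* ≥ 7.82.
Both must hold, so t* = max(5.72, 7.82) = 7.82. The moderate type's constraint binds.

7.82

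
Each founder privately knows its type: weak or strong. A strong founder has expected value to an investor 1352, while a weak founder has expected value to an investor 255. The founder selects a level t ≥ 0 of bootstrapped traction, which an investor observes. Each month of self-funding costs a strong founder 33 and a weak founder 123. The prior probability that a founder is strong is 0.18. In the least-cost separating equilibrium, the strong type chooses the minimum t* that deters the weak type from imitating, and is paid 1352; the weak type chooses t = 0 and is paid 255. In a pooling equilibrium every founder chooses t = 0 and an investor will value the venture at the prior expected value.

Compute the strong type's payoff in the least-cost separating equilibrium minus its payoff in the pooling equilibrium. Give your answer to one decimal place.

605.2

Least-cost separating signal: t* solves 255 = 1352 − 123·t*, so t* = (1352 − 255)/123 ≈ 8.9187.
Strong type's separating payoff: 1352 − 33 × t* = 1352 − 33 × (1352 − 255)/123 = 1352 − 36201/123 ≈ 1057.683.
Pooling payoff: 0.18 × 1352 + 0.82 × 255 = 452.46.
Difference: 1057.683 − 452.46 = 605.223, i.e. 605.2 to one decimal place.
The strong type prefers to separate.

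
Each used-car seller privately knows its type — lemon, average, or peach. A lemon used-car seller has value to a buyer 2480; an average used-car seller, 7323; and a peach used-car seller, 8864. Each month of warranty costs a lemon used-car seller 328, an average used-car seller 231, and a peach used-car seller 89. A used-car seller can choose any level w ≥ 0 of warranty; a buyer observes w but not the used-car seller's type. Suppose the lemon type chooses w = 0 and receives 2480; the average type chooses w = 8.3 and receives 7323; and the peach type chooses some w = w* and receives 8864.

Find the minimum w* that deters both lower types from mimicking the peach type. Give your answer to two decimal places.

19.46

Average type (on-path payoff 7323 − 231×8.3 = 5405.7) won't mimic when 5405.7 ≥ 8864 − 231·w*, i.e. w* ≥ 14.97.
Lemon type (on-path payoff 2480) won't mimic when 2480 ≥ 8864 − 328·w*, i.e. w* ≥ 19.46.
Both must hold, so w* = max(19.46, 14.97) = 19.46. The lemon type's constraint binds.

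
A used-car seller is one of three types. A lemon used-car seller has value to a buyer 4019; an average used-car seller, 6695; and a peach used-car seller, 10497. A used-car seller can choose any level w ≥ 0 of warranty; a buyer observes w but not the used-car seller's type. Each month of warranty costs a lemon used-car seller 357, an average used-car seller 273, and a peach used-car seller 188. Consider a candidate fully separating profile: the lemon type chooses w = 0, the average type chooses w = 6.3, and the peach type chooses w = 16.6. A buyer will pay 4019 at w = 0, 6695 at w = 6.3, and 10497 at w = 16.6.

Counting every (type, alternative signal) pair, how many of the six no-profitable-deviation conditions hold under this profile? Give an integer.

Lemon (own payoff 4019): to w=6.3 gives 6695 − 357×6.3 = 4445.9 → profitable ✗; to w=16.6 gives 10497 − 357×16.6 = 4570.8 → profitable ✗.
Average (own payoff 6695 − 273×6.3 = 4975.1): to w=0 gives 4019 → no gain ✓; to w=16.6 gives 10497 − 273×16.6 = 5965.2 → profitable ✗.
Peach (own payoff 10497 − 188×16.6 = 7376.2): to w=0 gives 4019 → no gain ✓; to w=6.3 gives 6695 − 188×6.3 = 5510.6 → no gain ✓.
3 of the 6 constraints hold; not an equilibrium.

3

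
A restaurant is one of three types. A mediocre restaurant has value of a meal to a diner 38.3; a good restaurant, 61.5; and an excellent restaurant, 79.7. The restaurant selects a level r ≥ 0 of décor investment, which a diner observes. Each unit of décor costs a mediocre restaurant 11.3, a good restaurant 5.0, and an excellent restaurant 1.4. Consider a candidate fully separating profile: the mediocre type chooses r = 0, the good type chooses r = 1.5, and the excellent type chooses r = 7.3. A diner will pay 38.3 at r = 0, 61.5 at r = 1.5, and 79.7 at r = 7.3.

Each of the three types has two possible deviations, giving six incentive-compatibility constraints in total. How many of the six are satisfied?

Excellent (own payoff 79.7 − 1.4×7.3 = 69.48): to r=0 gives 38.3 → no gain ✓; to r=1.5 gives 61.5 − 1.4×1.5 = 59.4 → no gain ✓.
Mediocre (own payoff 38.3): to r=1.5 gives 61.5 − 11.3×1.5 = 44.55 → profitable ✗; to r=7.3 gives 79.7 − 11.3×7.3 = -2.79 → no gain ✓.
Good (own payoff 61.5 − 5.0×1.5 = 54): to r=0 gives 38.3 → no gain ✓; to r=7.3 gives 79.7 − 5.0×7.3 = 43.2 → no gain ✓.
5 of the 6 constraints hold; not an equilibrium.

5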